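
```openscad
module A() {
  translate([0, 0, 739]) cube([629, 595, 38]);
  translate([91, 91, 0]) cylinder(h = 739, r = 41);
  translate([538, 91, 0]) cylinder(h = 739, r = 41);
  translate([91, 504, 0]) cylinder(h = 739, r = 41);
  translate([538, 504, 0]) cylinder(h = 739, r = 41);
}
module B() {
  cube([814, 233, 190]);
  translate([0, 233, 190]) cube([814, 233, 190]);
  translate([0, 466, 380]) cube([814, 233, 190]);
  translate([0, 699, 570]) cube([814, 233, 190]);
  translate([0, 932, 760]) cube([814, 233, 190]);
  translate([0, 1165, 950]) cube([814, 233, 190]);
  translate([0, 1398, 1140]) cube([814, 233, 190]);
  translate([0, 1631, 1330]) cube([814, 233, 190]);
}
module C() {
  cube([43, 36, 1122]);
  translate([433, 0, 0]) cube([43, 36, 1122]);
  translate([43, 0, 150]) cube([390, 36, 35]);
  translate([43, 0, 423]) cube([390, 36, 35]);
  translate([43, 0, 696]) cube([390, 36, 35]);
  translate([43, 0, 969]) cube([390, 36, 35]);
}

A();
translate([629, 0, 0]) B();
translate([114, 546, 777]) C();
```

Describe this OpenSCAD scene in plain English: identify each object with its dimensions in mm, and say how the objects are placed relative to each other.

A is a table with a 629×595 mm rectangular top, 38 mm thick, top surface at z = 777 mm, supported by four round legs of 82 mm diameter, each leg's bounding box inset 50 mm from the nearest pair of top edges, running from the floor.

B is a run of 8 identical solid stair steps. Each tread is 814×233 mm and each step block is 190 mm high. Step 1 rests on the floor; step k is offset from step 1 by (k−1)×233 mm in y and (k−1)×190 mm in z.

C is a straight ladder. Two 43×36 mm vertical rails, 1122 mm tall, stand 476 mm apart (outside-to-outside) with their front faces coplanar on the −y side. 4 rungs, each 36 mm deep and 35 mm tall, span between the inner faces of the rails, front faces flush with the rails. The lowest rung's underside is at z = 150 mm and rungs are spaced 273 mm apart (underside to underside).

The staircase is against the table's +x side, with their −y faces flush. The ladder is on top of the table.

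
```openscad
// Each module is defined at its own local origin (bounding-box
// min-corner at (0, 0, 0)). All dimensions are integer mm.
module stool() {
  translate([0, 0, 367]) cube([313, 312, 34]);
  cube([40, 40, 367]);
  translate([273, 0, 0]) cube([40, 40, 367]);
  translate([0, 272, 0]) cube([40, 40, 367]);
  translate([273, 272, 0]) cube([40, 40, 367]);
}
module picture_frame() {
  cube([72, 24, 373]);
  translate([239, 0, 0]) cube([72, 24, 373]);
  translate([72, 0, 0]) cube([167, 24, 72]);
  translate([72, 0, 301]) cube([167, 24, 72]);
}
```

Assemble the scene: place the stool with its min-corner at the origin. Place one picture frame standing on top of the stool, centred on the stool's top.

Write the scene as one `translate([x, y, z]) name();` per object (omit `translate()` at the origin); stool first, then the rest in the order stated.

stool();
translate([1, 144, 401]) picture_frame();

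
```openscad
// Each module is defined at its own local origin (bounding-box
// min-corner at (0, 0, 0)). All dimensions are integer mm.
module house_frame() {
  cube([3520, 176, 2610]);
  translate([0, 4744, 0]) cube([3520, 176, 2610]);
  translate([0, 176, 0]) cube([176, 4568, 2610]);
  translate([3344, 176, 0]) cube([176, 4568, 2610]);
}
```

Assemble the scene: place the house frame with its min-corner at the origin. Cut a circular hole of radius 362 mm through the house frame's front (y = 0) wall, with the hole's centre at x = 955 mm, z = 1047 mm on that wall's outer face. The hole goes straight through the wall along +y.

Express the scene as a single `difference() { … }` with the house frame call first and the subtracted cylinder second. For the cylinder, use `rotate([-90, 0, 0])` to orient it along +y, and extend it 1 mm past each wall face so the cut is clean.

difference() {
  house_frame();
  translate([955, -1, 1047]) rotate([-90, 0, 0]) cylinder(h = 178, r = 362);
}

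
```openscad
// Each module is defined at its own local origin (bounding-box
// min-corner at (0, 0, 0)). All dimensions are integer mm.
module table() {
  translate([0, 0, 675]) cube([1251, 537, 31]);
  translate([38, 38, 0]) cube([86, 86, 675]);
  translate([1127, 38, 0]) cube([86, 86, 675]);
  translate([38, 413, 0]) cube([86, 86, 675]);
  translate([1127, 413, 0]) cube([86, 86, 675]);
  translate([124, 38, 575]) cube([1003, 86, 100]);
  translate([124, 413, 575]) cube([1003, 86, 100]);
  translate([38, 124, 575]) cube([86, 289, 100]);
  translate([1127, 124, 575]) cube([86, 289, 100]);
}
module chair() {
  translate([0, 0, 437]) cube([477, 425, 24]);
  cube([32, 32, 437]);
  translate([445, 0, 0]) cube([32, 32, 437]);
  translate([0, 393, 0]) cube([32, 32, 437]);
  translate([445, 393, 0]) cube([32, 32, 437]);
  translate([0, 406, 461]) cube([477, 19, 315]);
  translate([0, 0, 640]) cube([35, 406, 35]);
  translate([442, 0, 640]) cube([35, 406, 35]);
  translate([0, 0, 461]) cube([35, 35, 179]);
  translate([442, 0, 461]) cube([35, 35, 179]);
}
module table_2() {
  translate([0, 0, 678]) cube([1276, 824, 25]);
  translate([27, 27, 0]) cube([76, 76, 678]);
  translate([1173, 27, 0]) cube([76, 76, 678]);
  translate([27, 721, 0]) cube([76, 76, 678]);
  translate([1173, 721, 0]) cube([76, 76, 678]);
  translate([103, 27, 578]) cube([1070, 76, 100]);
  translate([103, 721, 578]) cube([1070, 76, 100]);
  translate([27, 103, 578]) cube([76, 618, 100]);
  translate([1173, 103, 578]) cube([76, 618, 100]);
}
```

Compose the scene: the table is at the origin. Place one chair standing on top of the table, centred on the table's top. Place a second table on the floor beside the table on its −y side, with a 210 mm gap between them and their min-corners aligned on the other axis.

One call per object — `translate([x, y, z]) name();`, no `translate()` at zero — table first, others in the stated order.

table();
translate([387, 56, 706]) chair();
translate([0, -1034, 0]) table_2();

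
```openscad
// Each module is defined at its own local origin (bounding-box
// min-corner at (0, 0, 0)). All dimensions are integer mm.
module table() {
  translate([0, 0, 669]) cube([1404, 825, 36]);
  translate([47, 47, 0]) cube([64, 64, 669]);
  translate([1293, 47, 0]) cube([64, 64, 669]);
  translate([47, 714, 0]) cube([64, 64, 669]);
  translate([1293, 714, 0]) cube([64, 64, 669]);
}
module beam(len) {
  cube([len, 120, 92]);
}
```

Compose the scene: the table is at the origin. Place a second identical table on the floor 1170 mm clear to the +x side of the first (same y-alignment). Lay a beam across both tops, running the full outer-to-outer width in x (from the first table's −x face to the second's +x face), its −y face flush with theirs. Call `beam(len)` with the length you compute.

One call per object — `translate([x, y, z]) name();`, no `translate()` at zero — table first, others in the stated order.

table();
translate([2574, 0, 0]) table();
translate([0, 0, 705]) beam(3978);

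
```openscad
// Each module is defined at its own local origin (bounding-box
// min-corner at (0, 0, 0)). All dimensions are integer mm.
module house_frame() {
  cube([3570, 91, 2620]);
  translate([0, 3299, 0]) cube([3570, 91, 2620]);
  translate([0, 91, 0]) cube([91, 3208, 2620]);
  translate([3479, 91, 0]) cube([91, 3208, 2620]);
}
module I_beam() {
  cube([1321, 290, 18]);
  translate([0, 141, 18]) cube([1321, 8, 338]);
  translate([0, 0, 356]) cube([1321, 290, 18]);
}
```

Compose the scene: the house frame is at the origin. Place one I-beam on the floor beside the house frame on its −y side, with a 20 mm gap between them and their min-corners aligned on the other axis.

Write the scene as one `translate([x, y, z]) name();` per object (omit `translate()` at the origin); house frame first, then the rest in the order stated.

house_frame();
translate([0, -310, 0]) I_beam();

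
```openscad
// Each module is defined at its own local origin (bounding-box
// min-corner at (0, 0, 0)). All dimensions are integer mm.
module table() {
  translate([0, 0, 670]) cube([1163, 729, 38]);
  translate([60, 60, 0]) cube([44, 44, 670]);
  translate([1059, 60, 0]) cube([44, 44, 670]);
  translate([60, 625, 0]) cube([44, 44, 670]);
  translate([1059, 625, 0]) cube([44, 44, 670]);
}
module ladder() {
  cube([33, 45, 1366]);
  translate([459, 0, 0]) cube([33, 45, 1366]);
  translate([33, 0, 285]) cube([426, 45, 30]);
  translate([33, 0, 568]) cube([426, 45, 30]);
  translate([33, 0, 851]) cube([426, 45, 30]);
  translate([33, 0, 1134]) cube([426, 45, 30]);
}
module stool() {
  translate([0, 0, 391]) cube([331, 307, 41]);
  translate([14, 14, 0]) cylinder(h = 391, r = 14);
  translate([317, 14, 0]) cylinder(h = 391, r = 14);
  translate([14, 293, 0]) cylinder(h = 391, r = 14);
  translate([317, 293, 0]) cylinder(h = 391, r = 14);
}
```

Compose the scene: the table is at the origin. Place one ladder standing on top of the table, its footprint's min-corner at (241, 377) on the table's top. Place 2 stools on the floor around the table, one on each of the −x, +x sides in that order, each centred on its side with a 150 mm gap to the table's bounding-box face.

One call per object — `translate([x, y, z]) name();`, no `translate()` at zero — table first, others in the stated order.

table();
translate([241, 377, 708]) ladder();
translate([-481, 211, 0]) stool();
translate([1313, 211, 0]) stool();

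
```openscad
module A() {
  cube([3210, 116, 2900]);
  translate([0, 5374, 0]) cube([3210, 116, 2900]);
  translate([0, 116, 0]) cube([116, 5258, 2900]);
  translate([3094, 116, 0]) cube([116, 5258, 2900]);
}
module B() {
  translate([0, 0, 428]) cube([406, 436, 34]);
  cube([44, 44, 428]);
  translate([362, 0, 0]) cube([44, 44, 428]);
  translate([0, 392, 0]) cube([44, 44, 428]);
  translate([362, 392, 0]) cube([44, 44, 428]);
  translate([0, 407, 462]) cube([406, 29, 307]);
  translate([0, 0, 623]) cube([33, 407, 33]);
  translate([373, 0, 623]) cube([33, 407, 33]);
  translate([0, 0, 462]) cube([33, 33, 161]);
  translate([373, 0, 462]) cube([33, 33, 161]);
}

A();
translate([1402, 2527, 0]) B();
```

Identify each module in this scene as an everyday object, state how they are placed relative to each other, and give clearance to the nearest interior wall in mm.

A is a house frame. B is a chair. The chair sits inside the house frame, centred. The clearance to the nearest interior wall is 1286 mm.

Clearances: x = 1286, y = 2411; minimum 1286 mm.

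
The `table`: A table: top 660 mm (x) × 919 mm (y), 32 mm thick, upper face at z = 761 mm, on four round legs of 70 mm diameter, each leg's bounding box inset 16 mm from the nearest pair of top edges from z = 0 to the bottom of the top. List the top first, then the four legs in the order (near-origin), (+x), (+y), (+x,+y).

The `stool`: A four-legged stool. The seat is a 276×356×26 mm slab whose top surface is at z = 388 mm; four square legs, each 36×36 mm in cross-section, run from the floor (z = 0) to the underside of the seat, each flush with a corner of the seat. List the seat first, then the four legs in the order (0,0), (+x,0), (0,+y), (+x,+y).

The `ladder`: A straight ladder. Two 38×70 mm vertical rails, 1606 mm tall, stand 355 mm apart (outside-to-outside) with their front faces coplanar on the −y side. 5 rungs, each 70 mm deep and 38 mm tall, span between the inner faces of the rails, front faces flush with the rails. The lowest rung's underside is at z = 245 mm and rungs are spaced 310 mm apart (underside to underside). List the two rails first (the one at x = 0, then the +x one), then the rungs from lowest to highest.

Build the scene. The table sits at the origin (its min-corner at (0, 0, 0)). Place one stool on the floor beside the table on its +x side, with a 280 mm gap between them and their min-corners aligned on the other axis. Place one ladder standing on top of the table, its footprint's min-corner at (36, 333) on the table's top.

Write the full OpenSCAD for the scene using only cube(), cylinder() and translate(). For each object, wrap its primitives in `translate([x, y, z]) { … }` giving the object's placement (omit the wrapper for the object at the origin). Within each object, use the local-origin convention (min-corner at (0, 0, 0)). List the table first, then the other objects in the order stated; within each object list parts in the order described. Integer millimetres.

translate([0, 0, 729]) cube([660, 919, 32]);
translate([51, 51, 0]) cylinder(h = 729, r = 35);
translate([609, 51, 0]) cylinder(h = 729, r = 35);
translate([51, 868, 0]) cylinder(h = 729, r = 35);
translate([609, 868, 0]) cylinder(h = 729, r = 35);
translate([940, 0, 0]) {
  translate([0, 0, 362]) cube([276, 356, 26]);
  cube([36, 36, 362]);
  translate([240, 0, 0]) cube([36, 36, 362]);
  translate([0, 320, 0]) cube([36, 36, 362]);
  translate([240, 320, 0]) cube([36, 36, 362]);
}
translate([36, 333, 761]) {
  cube([38, 70, 1606]);
  translate([317, 0, 0]) cube([38, 70, 1606]);
  translate([38, 0, 245]) cube([279, 70, 38]);
  translate([38, 0, 555]) cube([279, 70, 38]);
  translate([38, 0, 865]) cube([279, 70, 38]);
  translate([38, 0, 1175]) cube([279, 70, 38]);
  translate([38, 0, 1485]) cube([279, 70, 38]);
}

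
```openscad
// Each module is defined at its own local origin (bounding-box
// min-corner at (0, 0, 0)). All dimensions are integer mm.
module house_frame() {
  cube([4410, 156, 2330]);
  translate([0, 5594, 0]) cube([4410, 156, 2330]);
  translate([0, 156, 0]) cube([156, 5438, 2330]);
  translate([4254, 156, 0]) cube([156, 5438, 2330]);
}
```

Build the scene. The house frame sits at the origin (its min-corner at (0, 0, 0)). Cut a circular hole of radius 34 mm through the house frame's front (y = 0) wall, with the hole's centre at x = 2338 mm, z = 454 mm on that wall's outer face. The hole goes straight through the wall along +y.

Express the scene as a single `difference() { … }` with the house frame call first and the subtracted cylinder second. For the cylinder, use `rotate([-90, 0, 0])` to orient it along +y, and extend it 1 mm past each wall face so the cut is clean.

difference() {
  house_frame();
  translate([2338, -1, 454]) rotate([-90, 0, 0]) cylinder(h = 158, r = 34);
}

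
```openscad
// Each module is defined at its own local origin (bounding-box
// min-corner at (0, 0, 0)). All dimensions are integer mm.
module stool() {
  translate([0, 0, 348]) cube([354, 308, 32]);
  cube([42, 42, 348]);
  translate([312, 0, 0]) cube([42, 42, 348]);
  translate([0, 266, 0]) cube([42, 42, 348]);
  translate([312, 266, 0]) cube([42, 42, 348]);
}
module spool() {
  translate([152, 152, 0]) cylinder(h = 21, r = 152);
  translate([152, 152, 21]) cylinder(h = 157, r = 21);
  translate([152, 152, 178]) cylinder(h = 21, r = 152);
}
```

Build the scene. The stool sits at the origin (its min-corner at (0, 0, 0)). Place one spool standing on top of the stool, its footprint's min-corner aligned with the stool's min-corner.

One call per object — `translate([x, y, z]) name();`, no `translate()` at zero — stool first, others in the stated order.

stool();
translate([0, 0, 380]) spool();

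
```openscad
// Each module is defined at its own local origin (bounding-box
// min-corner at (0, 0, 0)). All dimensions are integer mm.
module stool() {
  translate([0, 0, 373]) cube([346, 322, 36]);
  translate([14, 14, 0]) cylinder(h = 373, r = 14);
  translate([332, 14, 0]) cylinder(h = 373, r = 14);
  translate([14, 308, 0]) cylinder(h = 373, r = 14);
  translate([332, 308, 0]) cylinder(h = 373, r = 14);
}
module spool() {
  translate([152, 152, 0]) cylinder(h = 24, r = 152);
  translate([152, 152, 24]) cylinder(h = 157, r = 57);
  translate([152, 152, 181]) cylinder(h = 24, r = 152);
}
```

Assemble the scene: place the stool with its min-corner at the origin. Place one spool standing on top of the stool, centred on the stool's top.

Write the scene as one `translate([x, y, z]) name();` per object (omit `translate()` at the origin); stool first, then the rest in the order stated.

stool();
translate([21, 9, 409]) spool();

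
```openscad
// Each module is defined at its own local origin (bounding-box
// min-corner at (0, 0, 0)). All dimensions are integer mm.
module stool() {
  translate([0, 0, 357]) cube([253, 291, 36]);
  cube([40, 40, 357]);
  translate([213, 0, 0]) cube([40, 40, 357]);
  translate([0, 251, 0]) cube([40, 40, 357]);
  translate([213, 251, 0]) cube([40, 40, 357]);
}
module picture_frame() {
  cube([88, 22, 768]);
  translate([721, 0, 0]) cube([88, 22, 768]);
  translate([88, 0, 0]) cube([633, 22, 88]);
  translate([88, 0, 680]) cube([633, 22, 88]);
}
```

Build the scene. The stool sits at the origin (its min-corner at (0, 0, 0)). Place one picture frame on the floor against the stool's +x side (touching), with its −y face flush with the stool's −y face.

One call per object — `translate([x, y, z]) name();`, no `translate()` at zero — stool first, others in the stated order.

stool();
translate([253, 0, 0]) picture_frame();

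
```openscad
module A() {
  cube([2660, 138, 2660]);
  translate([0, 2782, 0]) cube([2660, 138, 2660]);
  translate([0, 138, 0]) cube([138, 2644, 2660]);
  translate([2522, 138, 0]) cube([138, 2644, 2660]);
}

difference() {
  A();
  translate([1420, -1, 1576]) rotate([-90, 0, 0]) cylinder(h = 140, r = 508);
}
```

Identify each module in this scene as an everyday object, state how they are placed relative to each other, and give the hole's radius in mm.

The subtracted cylinder has r = 508 mm.

A is a house frame. The house frame has a circular hole through its front wall. The hole's radius is 508 mm.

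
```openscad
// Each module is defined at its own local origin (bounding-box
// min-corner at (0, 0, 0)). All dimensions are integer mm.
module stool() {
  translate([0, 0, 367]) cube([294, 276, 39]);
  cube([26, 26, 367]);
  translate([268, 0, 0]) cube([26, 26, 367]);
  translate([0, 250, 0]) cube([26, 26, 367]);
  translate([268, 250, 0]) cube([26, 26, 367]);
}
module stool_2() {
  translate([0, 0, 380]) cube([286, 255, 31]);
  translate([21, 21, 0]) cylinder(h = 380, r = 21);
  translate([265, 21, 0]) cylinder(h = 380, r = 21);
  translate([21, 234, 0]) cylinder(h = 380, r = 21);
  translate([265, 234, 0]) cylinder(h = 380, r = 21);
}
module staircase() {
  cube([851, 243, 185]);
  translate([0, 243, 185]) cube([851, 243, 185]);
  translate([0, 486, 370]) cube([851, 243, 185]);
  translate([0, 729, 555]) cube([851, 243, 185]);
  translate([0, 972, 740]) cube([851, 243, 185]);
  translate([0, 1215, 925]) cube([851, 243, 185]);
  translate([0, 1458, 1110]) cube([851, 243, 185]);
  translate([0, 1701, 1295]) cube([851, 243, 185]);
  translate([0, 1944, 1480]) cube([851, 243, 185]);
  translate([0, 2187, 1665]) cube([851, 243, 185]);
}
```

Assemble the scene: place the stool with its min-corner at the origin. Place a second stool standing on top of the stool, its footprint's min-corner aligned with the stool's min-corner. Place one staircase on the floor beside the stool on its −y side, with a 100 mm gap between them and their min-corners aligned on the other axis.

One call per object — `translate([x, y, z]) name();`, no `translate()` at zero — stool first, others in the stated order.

stool();
translate([0, 0, 406]) stool_2();
translate([0, -2530, 0]) staircase();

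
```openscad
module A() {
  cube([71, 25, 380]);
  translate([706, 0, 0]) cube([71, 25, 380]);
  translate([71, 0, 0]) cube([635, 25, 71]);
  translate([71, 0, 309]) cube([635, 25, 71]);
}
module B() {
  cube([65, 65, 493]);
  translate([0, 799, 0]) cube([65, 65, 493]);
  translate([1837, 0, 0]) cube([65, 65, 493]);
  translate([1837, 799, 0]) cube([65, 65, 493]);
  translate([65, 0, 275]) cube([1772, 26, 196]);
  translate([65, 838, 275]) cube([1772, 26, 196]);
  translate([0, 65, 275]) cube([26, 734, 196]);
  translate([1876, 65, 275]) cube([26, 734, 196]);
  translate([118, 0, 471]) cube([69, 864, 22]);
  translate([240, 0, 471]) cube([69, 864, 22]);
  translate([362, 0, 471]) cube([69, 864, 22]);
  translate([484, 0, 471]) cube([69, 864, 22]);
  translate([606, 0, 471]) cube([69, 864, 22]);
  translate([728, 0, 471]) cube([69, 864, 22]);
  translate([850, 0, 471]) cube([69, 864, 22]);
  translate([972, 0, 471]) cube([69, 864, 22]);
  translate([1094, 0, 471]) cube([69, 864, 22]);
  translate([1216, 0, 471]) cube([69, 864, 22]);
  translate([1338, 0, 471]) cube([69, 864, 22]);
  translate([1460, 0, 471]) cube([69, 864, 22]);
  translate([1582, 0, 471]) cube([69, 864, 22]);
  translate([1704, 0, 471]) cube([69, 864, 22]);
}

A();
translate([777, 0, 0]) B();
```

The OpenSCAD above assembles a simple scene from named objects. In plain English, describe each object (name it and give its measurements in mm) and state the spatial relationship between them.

A is a rectangular picture frame lying in the x–z plane (depth along y). The opening is 635 mm wide (x) by 238 mm tall (z), surrounded by a border 71 mm wide on all four sides. The frame is 25 mm deep and is made of two full-height vertical stiles with two horizontal rails fitted between them.

B is a bed frame 1902 mm long (x) by 864 mm wide (y). Four 65×65 mm corner posts, 493 mm tall, at the corners of the footprint. Four rails of 26 mm thickness and 196 mm height run between adjacent posts with their undersides at z = 275 mm, their outer faces flush with the outside of the frame (the two x-running rails run between the posts' inner faces; the two y-running rails run between the posts' inner faces). 14 slats, each 69 mm wide (x) and 22 mm thick, lie across the top of the two x-running rails, running the full 864 mm width of the frame in y; the slats are evenly spaced along x between the inner faces of the end posts with equal gaps (rounded down to the nearest mm) at the −x end and between each pair — any rounding remainder accumulates at the +x end.

The bed frame is against the picture frame's +x side, with their −y faces flush.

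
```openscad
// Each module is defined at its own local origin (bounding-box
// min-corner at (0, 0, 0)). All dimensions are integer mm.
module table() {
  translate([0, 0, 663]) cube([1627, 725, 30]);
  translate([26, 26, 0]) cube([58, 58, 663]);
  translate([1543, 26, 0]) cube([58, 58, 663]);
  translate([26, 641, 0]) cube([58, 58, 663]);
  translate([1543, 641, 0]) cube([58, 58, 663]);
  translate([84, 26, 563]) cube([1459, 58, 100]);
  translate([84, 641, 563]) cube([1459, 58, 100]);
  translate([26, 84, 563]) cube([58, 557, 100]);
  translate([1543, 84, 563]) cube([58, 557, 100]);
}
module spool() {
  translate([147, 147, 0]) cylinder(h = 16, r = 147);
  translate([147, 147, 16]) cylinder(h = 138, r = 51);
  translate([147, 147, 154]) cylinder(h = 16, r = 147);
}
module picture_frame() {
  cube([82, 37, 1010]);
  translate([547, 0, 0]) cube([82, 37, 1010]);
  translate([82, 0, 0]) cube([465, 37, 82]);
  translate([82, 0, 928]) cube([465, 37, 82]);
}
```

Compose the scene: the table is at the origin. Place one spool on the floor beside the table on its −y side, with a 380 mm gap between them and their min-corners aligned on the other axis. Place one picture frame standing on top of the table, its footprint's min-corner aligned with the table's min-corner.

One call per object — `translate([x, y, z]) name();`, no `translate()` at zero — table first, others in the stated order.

table();
translate([0, -674, 0]) spool();
translate([0, 0, 693]) picture_frame();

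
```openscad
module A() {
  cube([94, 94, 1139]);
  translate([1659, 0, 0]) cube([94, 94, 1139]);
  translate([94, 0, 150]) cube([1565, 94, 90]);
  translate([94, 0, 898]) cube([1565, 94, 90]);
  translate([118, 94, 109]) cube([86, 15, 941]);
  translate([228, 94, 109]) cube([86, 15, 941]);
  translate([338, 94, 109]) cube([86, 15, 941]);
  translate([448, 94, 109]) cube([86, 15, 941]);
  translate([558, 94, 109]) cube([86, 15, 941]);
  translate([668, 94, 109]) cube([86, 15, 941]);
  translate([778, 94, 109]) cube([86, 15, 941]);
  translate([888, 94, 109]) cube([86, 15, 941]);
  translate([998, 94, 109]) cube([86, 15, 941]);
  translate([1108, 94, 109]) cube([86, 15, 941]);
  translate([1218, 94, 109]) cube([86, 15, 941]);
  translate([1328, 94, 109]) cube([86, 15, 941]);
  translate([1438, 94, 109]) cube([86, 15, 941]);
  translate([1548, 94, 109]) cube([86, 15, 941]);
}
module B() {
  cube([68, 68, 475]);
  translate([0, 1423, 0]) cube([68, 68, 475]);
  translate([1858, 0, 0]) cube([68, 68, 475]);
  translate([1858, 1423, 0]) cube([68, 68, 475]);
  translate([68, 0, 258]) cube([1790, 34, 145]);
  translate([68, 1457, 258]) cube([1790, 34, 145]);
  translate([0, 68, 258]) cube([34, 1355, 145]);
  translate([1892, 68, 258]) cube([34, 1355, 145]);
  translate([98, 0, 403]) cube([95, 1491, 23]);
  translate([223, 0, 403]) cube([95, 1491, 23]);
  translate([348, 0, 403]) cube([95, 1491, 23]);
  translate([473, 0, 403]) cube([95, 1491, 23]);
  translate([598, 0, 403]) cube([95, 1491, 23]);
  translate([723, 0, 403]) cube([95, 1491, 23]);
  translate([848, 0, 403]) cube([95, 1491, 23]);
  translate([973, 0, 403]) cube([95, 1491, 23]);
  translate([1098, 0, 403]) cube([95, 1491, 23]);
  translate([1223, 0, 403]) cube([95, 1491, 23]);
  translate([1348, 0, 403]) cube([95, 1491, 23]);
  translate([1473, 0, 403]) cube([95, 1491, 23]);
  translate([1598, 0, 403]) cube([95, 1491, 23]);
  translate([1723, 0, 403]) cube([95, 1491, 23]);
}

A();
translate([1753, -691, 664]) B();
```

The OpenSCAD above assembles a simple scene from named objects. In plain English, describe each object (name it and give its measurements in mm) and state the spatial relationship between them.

A is a fence section. Two 94×94 mm posts, 1139 mm tall, stand on the floor with a clear span of 1565 mm between their inner faces. Two horizontal rails of 94×90 mm section span the gap between the posts with their undersides at z = 150 mm and z = 898 mm, flush with the posts' −y face. 14 pickets, each 86 mm wide, 15 mm thick and 941 mm tall, are fixed to the +y face of the rails with their bottoms at z = 109 mm, evenly spaced across the span with equal gaps (rounded down to the nearest mm) at the −x end and between each pair — any rounding remainder accumulates at the +x end.

B is a bed frame 1926 mm long (x) by 1491 mm wide (y). Four 68×68 mm corner posts, 475 mm tall, at the corners of the footprint. Four rails of 34 mm thickness and 145 mm height run between adjacent posts with their undersides at z = 258 mm, their outer faces flush with the outside of the frame (the two x-running rails run between the posts' inner faces; the two y-running rails run between the posts' inner faces). 14 slats, each 95 mm wide (x) and 23 mm thick, lie across the top of the two x-running rails, running the full 1491 mm width of the frame in y; the slats are evenly spaced along x between the inner faces of the end posts with equal gaps (rounded down to the nearest mm) at the −x end and between each pair — any rounding remainder accumulates at the +x end.

The bed frame is beside the fence section with their tops flush at z = 1139.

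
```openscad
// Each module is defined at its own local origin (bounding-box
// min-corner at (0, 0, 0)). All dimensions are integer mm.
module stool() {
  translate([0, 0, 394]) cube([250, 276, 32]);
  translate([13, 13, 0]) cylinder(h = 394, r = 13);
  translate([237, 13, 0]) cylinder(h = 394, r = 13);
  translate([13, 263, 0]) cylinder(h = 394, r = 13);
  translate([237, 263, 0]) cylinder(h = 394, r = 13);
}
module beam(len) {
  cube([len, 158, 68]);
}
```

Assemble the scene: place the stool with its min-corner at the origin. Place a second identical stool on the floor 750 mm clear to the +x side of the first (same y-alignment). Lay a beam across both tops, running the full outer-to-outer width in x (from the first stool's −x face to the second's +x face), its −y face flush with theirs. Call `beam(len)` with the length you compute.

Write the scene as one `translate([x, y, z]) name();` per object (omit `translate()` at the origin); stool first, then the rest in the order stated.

stool();
translate([1000, 0, 0]) stool();
translate([0, 0, 426]) beam(1250);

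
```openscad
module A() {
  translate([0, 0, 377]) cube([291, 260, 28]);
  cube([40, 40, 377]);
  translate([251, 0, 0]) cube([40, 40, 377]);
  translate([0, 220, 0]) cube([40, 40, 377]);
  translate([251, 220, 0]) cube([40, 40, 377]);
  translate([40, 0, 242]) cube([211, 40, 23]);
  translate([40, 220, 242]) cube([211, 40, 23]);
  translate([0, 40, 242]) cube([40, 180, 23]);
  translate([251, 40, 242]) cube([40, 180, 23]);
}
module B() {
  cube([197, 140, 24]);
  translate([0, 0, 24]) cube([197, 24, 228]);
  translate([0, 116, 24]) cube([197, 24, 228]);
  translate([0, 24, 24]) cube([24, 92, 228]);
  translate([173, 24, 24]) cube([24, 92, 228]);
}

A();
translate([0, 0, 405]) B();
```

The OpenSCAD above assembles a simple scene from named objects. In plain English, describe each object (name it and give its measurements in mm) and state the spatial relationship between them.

A is a simple wooden stool: a rectangular seat 291 mm (x) by 260 mm (y), 28 mm thick, top face at z = 405 mm, on four square legs, each 40×40 mm in cross-section. The legs rest on z = 0, each flush with a corner of the seat. Four stretchers, 40 mm wide and 23 mm tall, connect adjacent legs with their undersides at z = 242 mm, each running between the inner faces of the legs it joins and aligned with the legs' outer faces on the other axis.

B is an open storage box with external size 197×140×252 mm and wall thickness 24 mm (the base is also 24 mm thick). The base covers the whole footprint; the four walls stand on the base, with the y-facing walls full-width and the x-facing walls fitting between their inner faces.

The open box is on top of the stool.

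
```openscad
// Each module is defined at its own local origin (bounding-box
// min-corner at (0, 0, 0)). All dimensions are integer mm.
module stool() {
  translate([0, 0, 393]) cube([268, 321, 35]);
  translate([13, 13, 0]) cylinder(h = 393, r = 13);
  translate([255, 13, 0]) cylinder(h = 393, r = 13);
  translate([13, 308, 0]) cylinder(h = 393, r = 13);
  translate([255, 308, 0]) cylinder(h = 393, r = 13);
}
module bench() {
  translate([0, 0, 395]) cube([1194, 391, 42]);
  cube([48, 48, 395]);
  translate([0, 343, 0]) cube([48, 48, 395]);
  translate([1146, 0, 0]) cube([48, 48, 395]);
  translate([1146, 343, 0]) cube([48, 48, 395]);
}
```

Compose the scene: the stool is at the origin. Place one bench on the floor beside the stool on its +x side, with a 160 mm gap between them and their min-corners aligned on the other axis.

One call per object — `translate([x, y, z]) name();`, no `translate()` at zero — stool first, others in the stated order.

stool();
translate([428, 0, 0]) bench();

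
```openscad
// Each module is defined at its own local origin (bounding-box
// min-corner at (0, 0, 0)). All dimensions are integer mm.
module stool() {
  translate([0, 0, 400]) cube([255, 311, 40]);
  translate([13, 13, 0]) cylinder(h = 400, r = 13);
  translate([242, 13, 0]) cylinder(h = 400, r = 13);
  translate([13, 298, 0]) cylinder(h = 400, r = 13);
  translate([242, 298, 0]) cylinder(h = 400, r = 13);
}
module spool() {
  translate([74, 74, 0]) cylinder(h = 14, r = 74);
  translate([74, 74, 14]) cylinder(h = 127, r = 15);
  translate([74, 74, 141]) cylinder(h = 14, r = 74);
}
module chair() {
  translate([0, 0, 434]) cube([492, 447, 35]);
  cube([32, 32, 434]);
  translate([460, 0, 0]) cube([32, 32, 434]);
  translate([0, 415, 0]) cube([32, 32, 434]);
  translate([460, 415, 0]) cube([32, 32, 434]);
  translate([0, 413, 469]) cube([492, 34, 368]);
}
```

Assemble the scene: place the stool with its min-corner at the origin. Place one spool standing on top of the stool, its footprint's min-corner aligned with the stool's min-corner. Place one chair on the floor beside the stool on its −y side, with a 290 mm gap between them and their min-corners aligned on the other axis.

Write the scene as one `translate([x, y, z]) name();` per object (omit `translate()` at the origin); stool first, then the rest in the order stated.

stool();
translate([0, 0, 440]) spool();
translate([0, -737, 0]) chair();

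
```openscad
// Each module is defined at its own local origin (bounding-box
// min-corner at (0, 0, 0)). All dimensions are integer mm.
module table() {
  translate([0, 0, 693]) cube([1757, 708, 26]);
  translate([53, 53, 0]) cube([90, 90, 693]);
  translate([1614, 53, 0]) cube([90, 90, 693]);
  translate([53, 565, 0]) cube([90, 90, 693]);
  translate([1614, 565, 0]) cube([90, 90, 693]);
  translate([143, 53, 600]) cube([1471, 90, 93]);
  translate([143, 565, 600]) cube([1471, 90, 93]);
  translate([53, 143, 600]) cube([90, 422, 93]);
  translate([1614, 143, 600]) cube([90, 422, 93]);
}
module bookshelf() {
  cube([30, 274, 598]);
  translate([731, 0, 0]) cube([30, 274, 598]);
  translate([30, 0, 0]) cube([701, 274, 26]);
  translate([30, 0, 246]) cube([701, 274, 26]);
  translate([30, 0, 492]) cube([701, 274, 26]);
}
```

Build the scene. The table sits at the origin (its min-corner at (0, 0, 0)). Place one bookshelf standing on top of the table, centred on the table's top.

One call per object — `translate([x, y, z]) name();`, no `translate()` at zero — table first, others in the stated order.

table();
translate([498, 217, 719]) bookshelf();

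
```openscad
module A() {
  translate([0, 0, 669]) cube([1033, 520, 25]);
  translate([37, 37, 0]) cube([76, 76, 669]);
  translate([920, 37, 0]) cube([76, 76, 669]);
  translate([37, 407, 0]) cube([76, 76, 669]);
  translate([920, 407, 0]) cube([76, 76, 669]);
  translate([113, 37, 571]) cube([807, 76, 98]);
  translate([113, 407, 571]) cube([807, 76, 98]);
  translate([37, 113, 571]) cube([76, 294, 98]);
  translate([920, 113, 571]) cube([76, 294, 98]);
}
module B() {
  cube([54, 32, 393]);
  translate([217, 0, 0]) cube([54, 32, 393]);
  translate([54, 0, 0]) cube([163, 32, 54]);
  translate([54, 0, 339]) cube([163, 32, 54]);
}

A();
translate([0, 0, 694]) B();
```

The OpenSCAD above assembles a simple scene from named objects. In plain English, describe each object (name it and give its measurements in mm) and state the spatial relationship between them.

A is a table: top 1033 mm (x) × 520 mm (y), 25 mm thick, upper face at z = 694 mm, on four 76×76 mm square legs, each inset 37 mm from the nearest pair of top edges, running from z = 0 to the bottom of the top. Four apron rails, 76 mm thick and 98 mm tall, run between adjacent legs with their top edges flush with the underside of the top and their outer faces flush with the legs' outer faces.

B is a rectangular picture frame lying in the x–z plane (depth along y). The opening is 163 mm wide (x) by 285 mm tall (z), surrounded by a border 54 mm wide on all four sides. The frame is 32 mm deep and is made of two full-height vertical stiles with two horizontal rails fitted between them.

The picture frame is on top of the table.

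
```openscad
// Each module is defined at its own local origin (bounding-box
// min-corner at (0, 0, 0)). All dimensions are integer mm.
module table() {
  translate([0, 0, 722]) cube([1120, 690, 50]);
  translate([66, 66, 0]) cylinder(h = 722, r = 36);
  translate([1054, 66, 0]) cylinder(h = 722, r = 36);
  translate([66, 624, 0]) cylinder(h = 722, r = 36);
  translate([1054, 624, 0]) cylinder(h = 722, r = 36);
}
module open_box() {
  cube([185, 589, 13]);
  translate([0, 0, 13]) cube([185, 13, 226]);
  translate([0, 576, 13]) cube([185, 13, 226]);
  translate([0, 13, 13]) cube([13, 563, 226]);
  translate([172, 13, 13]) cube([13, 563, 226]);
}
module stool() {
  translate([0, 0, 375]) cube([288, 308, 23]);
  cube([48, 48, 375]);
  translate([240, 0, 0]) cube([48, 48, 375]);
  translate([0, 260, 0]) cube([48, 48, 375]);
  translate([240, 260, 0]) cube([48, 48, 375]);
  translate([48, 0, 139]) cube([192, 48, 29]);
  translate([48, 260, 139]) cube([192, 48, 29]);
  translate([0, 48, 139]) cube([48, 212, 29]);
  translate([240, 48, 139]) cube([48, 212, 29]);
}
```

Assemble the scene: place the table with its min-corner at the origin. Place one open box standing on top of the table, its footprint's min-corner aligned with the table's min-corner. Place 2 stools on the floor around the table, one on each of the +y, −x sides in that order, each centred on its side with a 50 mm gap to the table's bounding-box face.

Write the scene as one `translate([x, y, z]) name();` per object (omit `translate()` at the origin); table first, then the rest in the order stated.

table();
translate([0, 0, 772]) open_box();
translate([416, 740, 0]) stool();
translate([-338, 191, 0]) stool();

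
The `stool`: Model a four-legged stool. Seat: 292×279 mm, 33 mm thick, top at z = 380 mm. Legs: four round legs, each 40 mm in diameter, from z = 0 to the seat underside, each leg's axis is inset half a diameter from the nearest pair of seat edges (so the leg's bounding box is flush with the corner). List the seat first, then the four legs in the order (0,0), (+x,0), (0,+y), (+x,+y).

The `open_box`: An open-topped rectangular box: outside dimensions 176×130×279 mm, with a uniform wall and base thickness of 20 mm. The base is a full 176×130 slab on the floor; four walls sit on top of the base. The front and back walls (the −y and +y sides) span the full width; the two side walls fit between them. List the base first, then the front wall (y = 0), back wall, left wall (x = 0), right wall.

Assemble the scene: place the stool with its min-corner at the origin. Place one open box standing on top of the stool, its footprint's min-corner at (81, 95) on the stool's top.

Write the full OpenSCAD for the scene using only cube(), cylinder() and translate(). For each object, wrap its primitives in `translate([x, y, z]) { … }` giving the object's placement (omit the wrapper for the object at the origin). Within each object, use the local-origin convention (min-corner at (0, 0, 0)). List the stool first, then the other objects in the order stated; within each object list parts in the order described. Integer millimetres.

translate([0, 0, 347]) cube([292, 279, 33]);
translate([20, 20, 0]) cylinder(h = 347, r = 20);
translate([272, 20, 0]) cylinder(h = 347, r = 20);
translate([20, 259, 0]) cylinder(h = 347, r = 20);
translate([272, 259, 0]) cylinder(h = 347, r = 20);
translate([81, 95, 380]) {
  cube([176, 130, 20]);
  translate([0, 0, 20]) cube([176, 20, 259]);
  translate([0, 110, 20]) cube([176, 20, 259]);
  translate([0, 20, 20]) cube([20, 90, 259]);
  translate([156, 20, 20]) cube([20, 90, 259]);
}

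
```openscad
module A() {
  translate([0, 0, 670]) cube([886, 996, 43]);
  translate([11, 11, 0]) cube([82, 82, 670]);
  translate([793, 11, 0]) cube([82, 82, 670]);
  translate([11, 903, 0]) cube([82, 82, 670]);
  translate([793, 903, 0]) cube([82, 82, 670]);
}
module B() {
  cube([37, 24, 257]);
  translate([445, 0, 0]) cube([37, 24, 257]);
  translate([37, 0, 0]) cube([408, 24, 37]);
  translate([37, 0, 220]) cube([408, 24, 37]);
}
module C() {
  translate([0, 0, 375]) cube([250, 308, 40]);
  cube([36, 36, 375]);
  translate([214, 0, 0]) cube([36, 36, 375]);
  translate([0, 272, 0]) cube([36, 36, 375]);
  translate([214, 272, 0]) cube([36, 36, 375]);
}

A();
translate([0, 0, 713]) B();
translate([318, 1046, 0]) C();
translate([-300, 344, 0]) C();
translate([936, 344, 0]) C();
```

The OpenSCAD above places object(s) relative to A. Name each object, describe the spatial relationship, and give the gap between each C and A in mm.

A is a table. B is a picture frame. C is a stool. The picture frame is on top of the table. Three stools sit around the table at the +y, −x, +x sides. The gap between each stool and the table is 50 mm.

Each stool's nearest face is 50 mm from the table's bounding box.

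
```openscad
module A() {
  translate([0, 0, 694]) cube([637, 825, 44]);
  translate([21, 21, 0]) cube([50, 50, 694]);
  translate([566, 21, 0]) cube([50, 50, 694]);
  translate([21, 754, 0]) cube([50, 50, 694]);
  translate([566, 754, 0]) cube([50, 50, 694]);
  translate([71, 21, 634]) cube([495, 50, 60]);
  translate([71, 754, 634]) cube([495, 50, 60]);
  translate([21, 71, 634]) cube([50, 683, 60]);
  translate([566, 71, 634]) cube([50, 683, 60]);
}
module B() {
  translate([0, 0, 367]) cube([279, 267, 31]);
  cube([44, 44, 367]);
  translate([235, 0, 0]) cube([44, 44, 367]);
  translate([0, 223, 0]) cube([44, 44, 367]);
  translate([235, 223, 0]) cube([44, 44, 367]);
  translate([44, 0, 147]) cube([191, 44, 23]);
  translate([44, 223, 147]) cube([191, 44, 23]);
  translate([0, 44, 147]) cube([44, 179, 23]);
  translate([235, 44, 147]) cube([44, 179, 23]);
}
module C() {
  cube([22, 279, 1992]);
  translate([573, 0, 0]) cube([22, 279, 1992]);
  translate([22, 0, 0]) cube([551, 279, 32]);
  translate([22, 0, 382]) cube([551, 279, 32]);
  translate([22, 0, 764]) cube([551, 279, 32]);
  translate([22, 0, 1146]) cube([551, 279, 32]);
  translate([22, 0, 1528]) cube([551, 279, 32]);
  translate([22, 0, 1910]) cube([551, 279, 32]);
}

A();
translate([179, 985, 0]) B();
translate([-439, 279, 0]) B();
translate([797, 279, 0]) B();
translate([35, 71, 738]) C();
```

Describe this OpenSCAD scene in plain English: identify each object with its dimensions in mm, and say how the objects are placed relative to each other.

A is a table with a 637×825 mm rectangular top, 44 mm thick, top surface at z = 738 mm, supported by four 50×50 mm square legs, each inset 21 mm from the nearest pair of top edges, running from the floor. Four apron rails, 50 mm thick and 60 mm tall, run between adjacent legs with their top edges flush with the underside of the top and their outer faces flush with the legs' outer faces.

B is a four-legged stool. The seat is 279×267 mm, 31 mm thick, top at z = 398 mm. It stands on four square legs, each 44×44 mm in cross-section, from z = 0 to the seat underside, each flush with a corner of the seat. Four stretchers, 44 mm wide and 23 mm tall, connect adjacent legs with their undersides at z = 147 mm, each running between the inner faces of the legs it joins and aligned with the legs' outer faces on the other axis.

C is a bookshelf 595 mm wide overall, 279 mm deep and 1992 mm tall. The two sides are 22 mm thick vertical panels. 6 horizontal shelves of 32 mm thickness span between the inner faces of the sides; the lowest shelf sits on the floor and shelves are stacked with a clear vertical gap of 350 mm between each pair.

Three stools sit around the table at the +y, −x, +x sides. The bookshelf is on top of the table.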